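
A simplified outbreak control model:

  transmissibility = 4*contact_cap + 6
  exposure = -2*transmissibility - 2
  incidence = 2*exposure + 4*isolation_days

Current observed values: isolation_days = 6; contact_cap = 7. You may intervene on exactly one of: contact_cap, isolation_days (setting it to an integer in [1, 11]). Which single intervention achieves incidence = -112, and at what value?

set isolation_days = 7

Intervening on contact_cap: incidence = -16*contact_cap - 4. Reaching -112 requires contact_cap = 27/4, not an integer.
Intervening on isolation_days: with other inputs at their observed values, incidence = 4*isolation_days - 140. Solving for -112 gives isolation_days = 7, within [1, 11].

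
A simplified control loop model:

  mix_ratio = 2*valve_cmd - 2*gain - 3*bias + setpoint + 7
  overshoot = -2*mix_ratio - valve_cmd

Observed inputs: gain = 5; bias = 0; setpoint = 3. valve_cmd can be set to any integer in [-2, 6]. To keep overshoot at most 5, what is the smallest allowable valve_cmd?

Substituting into the mix_ratio equation gives mix_ratio = 2*valve_cmd.
This gives overshoot = -5*valve_cmd.
Require -5*valve_cmd ≤ 5, so valve_cmd ≥ -1.
The smallest integer in [-2, 6] satisfying this is -1.

valve_cmd = -1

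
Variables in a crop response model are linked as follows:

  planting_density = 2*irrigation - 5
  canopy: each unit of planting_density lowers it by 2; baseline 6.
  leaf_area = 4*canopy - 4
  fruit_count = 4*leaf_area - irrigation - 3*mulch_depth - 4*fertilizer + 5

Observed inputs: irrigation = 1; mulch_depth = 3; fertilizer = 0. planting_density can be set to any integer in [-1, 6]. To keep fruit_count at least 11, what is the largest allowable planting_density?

Intervening on planting_density fixes its value directly, overriding its dependence on irrigation.
Substituting into the leaf_area equation gives leaf_area = -8*planting_density + 20.
This gives fruit_count = -32*planting_density + 75.
Require -32*planting_density + 75 ≥ 11, so planting_density ≤ 2.
The largest integer in [-1, 6] satisfying this is 2.

planting_density = 2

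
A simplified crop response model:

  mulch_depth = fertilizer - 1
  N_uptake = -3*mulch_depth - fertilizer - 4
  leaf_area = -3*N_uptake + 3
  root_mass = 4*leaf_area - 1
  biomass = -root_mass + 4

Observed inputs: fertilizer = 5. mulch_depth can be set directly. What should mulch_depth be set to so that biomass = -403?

Intervening on mulch_depth fixes its value directly, overriding its dependence on fertilizer.
Substituting into the N_uptake equation gives N_uptake = -3*mulch_depth - 9.
leaf_area becomes 9*mulch_depth + 30.
This gives root_mass = 36*mulch_depth + 119.
biomass becomes -36*mulch_depth - 115.
Solve -36*mulch_depth - 115 = -403: mulch_depth = (-403 + 115) / -36 = 8.

mulch_depth = 8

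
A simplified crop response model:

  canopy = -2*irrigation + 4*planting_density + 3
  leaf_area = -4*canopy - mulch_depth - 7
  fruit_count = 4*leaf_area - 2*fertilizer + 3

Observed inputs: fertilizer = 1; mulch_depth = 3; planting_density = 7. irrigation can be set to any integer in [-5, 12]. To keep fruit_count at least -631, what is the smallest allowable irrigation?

irrigation = -3

Substituting into the canopy equation gives canopy = -2*irrigation + 31.
Substituting into the leaf_area equation gives leaf_area = 8*irrigation - 134.
Substituting into the fruit_count equation gives fruit_count = 32*irrigation - 535.
Require 32*irrigation - 535 ≥ -631, so irrigation ≥ -3.
The smallest integer in [-5, 12] satisfying this is -3.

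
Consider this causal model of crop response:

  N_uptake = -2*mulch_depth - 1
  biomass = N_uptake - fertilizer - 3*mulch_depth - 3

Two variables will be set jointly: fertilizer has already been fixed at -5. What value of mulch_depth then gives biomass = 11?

mulch_depth = -2

With fertilizer held at -5:
Substituting into the biomass equation gives biomass = -5*mulch_depth + 1.
Solve -5*mulch_depth + 1 = 11: mulch_depth = (11 - 1) / -5 = -2.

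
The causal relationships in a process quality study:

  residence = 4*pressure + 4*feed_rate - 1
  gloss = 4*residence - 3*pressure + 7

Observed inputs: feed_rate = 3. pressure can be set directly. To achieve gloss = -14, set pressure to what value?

Substituting into the residence equation gives residence = 4*pressure + 11.
So gloss = 13*pressure + 51.
Solve 13*pressure + 51 = -14: pressure = (-14 - 51) / 13 = -5.

pressure = -5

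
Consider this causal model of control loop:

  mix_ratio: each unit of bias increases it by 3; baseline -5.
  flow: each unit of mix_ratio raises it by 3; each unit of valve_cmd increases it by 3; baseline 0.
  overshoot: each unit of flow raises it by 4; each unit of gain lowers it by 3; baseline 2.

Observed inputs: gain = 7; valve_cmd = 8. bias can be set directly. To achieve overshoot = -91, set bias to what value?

Substituting into the flow equation gives flow = 9*bias + 9.
overshoot becomes 36*bias + 17.
Solve 36*bias + 17 = -91: bias = (-91 - 17) / 36 = -3.

bias = -3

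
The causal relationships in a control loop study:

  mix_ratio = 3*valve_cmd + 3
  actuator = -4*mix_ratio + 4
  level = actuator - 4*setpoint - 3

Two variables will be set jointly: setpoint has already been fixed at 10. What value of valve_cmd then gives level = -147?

With setpoint held at 10:
Substituting into the actuator equation gives actuator = -12*valve_cmd - 8.
So level = -12*valve_cmd - 51.
Solve -12*valve_cmd - 51 = -147: valve_cmd = (-147 + 51) / -12 = 8.

valve_cmd = 8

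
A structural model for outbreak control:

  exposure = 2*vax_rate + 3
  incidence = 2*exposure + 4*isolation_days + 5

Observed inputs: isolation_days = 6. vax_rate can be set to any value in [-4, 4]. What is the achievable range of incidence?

19 to 51

Substituting into the incidence equation gives incidence = 4*vax_rate + 35.
Linear in vax_rate, so extremes are at the endpoints: vax_rate = -4 gives incidence = 19; vax_rate = 4 gives incidence = 51.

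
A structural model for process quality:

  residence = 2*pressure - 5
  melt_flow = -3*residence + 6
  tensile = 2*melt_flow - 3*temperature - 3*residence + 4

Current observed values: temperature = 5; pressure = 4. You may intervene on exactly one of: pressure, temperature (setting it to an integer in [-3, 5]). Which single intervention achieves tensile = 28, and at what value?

set pressure = 1

Intervening on pressure: with other inputs at their observed values, tensile = -18*pressure + 46. Solving for 28 gives pressure = 1, within [-3, 5].
Intervening on temperature: tensile = -3*temperature - 11. Reaching 28 requires temperature = -13, outside [-3, 5].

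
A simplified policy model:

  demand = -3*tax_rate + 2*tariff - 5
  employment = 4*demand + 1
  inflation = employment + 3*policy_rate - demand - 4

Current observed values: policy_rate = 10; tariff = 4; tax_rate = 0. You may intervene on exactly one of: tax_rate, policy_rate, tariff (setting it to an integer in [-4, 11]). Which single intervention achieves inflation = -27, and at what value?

set tax_rate = 7

Intervening on tax_rate: with other inputs at their observed values, inflation = -9*tax_rate + 36. Solving for -27 gives tax_rate = 7, within [-4, 11].
Intervening on policy_rate: inflation = 3*policy_rate + 6. Reaching -27 requires policy_rate = -11, outside [-4, 11].
Intervening on tariff: inflation = 6*tariff + 12. Reaching -27 requires tariff = -13/2, not an integer.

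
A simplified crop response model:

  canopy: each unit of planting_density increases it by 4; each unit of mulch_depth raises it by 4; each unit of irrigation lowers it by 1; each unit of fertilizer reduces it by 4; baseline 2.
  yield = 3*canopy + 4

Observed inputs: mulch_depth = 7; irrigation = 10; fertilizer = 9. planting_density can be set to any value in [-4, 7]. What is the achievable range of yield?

-92 to 40

Substituting into the canopy equation gives canopy = 4*planting_density - 16.
yield becomes 12*planting_density - 44.
Linear in planting_density, so extremes are at the endpoints: planting_density = -4 gives yield = -92; planting_density = 7 gives yield = 40.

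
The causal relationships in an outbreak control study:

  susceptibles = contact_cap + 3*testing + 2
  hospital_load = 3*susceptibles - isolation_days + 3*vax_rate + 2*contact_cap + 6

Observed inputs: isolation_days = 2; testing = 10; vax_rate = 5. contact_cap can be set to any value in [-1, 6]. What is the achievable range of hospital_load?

110 to 145

Substituting into the susceptibles equation gives susceptibles = contact_cap + 32.
Substituting into the hospital_load equation gives hospital_load = 5*contact_cap + 115.
Linear in contact_cap, so extremes are at the endpoints: contact_cap = -1 gives hospital_load = 110; contact_cap = 6 gives hospital_load = 145.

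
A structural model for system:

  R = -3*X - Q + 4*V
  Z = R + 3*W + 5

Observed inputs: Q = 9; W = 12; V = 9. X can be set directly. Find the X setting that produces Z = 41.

X = 9

Substituting into the R equation gives R = -3*X + 27.
Z becomes -3*X + 68.
Solve -3*X + 68 = 41: X = (41 - 68) / -3 = 9.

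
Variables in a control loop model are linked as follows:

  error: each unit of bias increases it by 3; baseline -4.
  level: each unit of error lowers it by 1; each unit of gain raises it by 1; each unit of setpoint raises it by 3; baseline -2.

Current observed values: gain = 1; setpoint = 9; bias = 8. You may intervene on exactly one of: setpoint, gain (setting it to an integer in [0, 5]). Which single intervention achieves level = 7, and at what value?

Intervening on setpoint: level = 3*setpoint - 21. Reaching 7 requires setpoint = 28/3, not an integer.
Intervening on gain: with other inputs at their observed values, level = gain + 5. Solving for 7 gives gain = 2, within [0, 5].

set gain = 2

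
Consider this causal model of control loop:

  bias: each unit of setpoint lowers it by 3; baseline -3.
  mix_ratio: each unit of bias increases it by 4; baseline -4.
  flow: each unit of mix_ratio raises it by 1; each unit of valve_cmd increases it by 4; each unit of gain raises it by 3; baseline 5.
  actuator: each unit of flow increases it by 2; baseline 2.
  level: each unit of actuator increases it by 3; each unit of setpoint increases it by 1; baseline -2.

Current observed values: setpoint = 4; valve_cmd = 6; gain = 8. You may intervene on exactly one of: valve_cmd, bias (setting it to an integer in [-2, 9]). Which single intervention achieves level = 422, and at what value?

set bias = 5

Intervening on valve_cmd: level = 24*valve_cmd - 202. Reaching 422 requires valve_cmd = 26, outside [-2, 9].
Intervening on bias: with other inputs at their observed values, level = 24*bias + 302. Solving for 422 gives bias = 5, within [-2, 9].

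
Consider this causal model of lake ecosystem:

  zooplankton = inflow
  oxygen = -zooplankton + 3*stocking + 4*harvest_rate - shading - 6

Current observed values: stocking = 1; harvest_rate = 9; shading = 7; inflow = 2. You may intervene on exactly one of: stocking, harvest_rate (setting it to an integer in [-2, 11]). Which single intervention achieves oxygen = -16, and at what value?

Intervening on stocking: oxygen = 3*stocking + 21. Reaching -16 requires stocking = -37/3, not an integer.
Intervening on harvest_rate: with other inputs at their observed values, oxygen = 4*harvest_rate - 12. Solving for -16 gives harvest_rate = -1, within [-2, 11].

set harvest_rate = -1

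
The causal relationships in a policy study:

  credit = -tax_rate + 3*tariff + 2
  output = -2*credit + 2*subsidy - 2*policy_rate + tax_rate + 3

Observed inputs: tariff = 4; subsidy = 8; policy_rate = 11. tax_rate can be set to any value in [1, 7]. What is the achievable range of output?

Substituting into the credit equation gives credit = -tax_rate + 14.
Substituting into the output equation gives output = 3*tax_rate - 31.
Linear in tax_rate, so extremes are at the endpoints: tax_rate = 1 gives output = -28; tax_rate = 7 gives output = -10.

-28 to -10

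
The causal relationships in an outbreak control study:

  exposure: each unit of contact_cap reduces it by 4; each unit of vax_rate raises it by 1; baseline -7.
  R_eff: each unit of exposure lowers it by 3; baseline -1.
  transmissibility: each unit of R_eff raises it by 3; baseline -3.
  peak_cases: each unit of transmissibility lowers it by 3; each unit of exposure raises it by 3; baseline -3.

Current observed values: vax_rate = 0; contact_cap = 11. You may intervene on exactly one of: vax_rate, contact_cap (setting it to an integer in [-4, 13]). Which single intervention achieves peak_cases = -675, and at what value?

set contact_cap = 4

Intervening on vax_rate: peak_cases = 30*vax_rate - 1515. Reaching -675 requires vax_rate = 28, outside [-4, 13].
Intervening on contact_cap: with other inputs at their observed values, peak_cases = -120*contact_cap - 195. Solving for -675 gives contact_cap = 4, within [-4, 13].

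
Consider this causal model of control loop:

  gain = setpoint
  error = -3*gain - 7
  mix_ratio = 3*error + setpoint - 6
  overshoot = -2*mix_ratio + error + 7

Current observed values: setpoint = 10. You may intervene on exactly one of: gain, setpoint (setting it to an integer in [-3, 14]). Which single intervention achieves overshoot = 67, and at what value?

set setpoint = 1

Intervening on gain: overshoot = 15*gain + 34. Reaching 67 requires gain = 11/5, not an integer.
Intervening on setpoint: with other inputs at their observed values, overshoot = 13*setpoint + 54. Solving for 67 gives setpoint = 1, within [-3, 14].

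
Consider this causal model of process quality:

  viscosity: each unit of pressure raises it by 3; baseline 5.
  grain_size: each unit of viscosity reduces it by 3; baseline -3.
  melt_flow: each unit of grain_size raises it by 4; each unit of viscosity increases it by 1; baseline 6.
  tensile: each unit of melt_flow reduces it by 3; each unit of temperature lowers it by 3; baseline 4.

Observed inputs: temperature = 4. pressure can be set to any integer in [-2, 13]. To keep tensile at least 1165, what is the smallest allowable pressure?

pressure = 10

Substituting into the grain_size equation gives grain_size = -9*pressure - 18.
This gives melt_flow = -33*pressure - 61.
Substituting into the tensile equation gives tensile = 99*pressure + 175.
Require 99*pressure + 175 ≥ 1165, so pressure ≥ 10.
The smallest integer in [-2, 13] satisfying this is 10.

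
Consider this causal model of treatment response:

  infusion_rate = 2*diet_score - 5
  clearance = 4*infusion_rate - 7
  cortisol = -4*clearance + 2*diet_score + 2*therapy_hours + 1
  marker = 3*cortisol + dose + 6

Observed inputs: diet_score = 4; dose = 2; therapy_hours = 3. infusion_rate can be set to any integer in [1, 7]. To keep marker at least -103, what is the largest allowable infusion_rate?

Intervening on infusion_rate fixes its value directly, overriding its dependence on diet_score.
Substituting into the cortisol equation gives cortisol = -16*infusion_rate + 43.
marker becomes -48*infusion_rate + 137.
Require -48*infusion_rate + 137 ≥ -103, so infusion_rate ≤ 5.
The largest integer in [1, 7] satisfying this is 5.

infusion_rate = 5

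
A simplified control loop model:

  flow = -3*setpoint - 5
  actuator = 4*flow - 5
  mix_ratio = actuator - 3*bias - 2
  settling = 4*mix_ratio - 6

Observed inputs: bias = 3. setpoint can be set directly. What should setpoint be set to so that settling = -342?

setpoint = 4

Substituting into the actuator equation gives actuator = -12*setpoint - 25.
Substituting into the mix_ratio equation gives mix_ratio = -12*setpoint - 36.
Substituting into the settling equation gives settling = -48*setpoint - 150.
Solve -48*setpoint - 150 = -342: setpoint = (-342 + 150) / -48 = 4.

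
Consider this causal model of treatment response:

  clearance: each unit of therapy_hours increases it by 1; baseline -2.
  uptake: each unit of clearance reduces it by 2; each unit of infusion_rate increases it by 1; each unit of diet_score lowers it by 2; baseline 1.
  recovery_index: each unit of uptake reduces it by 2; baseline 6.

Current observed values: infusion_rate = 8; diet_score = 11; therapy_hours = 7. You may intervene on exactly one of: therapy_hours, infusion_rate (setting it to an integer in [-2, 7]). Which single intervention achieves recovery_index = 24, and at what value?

set therapy_hours = 0

Intervening on therapy_hours: with other inputs at their observed values, recovery_index = 4*therapy_hours + 24. Solving for 24 gives therapy_hours = 0, within [-2, 7].
Intervening on infusion_rate: recovery_index = -2*infusion_rate + 68. Reaching 24 requires infusion_rate = 22, outside [-2, 7].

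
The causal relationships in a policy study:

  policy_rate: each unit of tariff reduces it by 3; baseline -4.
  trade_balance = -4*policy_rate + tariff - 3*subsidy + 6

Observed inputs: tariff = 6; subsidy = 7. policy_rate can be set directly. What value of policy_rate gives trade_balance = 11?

Intervening on policy_rate fixes its value directly, overriding its dependence on tariff.
Substituting into the trade_balance equation gives trade_balance = -4*policy_rate - 9.
Solve -4*policy_rate - 9 = 11: policy_rate = (11 + 9) / -4 = -5.

policy_rate = -5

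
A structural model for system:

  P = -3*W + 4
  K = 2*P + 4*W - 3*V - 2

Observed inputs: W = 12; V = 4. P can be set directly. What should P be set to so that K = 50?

Intervening on P fixes its value directly, overriding its dependence on W.
Substituting into the K equation gives K = 2*P + 34.
Solve 2*P + 34 = 50: P = (50 - 34) / 2 = 8.

P = 8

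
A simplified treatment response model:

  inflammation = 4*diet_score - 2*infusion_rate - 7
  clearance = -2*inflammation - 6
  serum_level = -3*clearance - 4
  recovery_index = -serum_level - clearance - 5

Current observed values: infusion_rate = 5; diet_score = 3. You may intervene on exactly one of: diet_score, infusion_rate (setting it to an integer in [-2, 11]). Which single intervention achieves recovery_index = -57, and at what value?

set diet_score = 7

Intervening on diet_score: with other inputs at their observed values, recovery_index = -16*diet_score + 55. Solving for -57 gives diet_score = 7, within [-2, 11].
Intervening on infusion_rate: recovery_index = 8*infusion_rate - 33. Reaching -57 requires infusion_rate = -3, outside [-2, 11].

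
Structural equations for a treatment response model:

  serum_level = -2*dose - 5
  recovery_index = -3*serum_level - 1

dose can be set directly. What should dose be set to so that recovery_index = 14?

Substituting into the recovery_index equation gives recovery_index = 6*dose + 14.
Solve 6*dose + 14 = 14: dose = (14 - 14) / 6 = 0.

dose = 0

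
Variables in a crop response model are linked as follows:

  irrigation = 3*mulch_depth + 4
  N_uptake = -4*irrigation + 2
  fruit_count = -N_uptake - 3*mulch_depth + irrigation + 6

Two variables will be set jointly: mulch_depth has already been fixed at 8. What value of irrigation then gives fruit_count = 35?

With mulch_depth held at 8:
Intervening on irrigation fixes its value directly, overriding its dependence on mulch_depth.
Substituting into the fruit_count equation gives fruit_count = 5*irrigation - 20.
Solve 5*irrigation - 20 = 35: irrigation = (35 + 20) / 5 = 11.

irrigation = 11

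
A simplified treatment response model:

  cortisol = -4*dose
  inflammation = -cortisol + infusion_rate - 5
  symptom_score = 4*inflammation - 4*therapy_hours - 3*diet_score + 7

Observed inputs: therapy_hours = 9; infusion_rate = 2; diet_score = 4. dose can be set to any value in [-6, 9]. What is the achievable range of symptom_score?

-149 to 91

Substituting into the inflammation equation gives inflammation = 4*dose - 3.
Substituting into the symptom_score equation gives symptom_score = 16*dose - 53.
Linear in dose, so extremes are at the endpoints: dose = -6 gives symptom_score = -149; dose = 9 gives symptom_score = 91.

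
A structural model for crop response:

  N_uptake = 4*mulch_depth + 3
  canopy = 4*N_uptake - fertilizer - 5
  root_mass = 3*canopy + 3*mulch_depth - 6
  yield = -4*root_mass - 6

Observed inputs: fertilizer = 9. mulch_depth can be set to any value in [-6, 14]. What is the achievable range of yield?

-2814 to 1266

Substituting into the canopy equation gives canopy = 16*mulch_depth - 2.
This gives root_mass = 51*mulch_depth - 12.
This gives yield = -204*mulch_depth + 42.
Linear in mulch_depth, so extremes are at the endpoints: mulch_depth = -6 gives yield = 1266; mulch_depth = 14 gives yield = -2814.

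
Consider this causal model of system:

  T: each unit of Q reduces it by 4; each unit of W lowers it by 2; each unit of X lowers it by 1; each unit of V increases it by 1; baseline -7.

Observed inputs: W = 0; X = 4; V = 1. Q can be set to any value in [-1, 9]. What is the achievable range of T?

-46 to -6

Substituting into the T equation gives T = -4*Q - 10.
Linear in Q, so extremes are at the endpoints: Q = -1 gives T = -6; Q = 9 gives T = -46.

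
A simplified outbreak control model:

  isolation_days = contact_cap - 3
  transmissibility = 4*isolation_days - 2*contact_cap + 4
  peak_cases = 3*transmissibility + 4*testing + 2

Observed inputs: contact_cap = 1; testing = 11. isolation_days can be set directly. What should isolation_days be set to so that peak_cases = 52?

Intervening on isolation_days fixes its value directly, overriding its dependence on contact_cap.
Substituting into the transmissibility equation gives transmissibility = 4*isolation_days + 2.
Substituting into the peak_cases equation gives peak_cases = 12*isolation_days + 52.
Solve 12*isolation_days + 52 = 52: isolation_days = (52 - 52) / 12 = 0.

isolation_days = 0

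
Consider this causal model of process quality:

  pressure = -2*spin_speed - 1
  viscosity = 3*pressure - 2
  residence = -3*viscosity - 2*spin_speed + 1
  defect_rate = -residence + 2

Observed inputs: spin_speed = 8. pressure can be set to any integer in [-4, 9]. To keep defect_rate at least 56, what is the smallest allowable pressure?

pressure = 5

Intervening on pressure fixes its value directly, overriding its dependence on spin_speed.
Substituting into the residence equation gives residence = -9*pressure - 9.
So defect_rate = 9*pressure + 11.
Require 9*pressure + 11 ≥ 56, so pressure ≥ 5.
The smallest integer in [-4, 9] satisfying this is 5.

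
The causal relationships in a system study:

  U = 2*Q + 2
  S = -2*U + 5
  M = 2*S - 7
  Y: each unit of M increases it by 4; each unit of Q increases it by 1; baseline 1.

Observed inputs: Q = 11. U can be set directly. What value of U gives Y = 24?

U = 0

Intervening on U fixes its value directly, overriding its dependence on Q.
Substituting into the M equation gives M = -4*U + 3.
Y becomes -16*U + 24.
Solve -16*U + 24 = 24: U = (24 - 24) / -16 = 0.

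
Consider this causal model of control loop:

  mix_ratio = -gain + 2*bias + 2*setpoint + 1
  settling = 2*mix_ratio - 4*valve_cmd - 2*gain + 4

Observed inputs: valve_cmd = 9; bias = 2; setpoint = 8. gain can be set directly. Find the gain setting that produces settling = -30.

gain = 10

Substituting into the mix_ratio equation gives mix_ratio = -gain + 21.
This gives settling = -4*gain + 10.
Solve -4*gain + 10 = -30: gain = (-30 - 10) / -4 = 10.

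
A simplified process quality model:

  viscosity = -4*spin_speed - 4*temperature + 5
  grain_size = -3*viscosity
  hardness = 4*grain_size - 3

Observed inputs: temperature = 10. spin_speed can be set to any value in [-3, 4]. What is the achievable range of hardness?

273 to 609

Substituting into the viscosity equation gives viscosity = -4*spin_speed - 35.
Substituting into the grain_size equation gives grain_size = 12*spin_speed + 105.
So hardness = 48*spin_speed + 417.
Linear in spin_speed, so extremes are at the endpoints: spin_speed = -3 gives hardness = 273; spin_speed = 4 gives hardness = 609.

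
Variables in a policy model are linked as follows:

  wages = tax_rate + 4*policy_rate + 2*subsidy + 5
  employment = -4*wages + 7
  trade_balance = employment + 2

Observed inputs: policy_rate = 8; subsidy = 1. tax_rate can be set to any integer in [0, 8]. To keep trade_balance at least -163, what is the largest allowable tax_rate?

tax_rate = 4

Substituting into the wages equation gives wages = tax_rate + 39.
Substituting into the employment equation gives employment = -4*tax_rate - 149.
So trade_balance = -4*tax_rate - 147.
Require -4*tax_rate - 147 ≥ -163, so tax_rate ≤ 4.
The largest integer in [0, 8] satisfying this is 4.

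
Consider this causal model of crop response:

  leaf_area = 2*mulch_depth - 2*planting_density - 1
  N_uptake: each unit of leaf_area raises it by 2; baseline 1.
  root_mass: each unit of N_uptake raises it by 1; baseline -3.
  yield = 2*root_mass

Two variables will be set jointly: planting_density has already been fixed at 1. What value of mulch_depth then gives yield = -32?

With planting_density held at 1:
Substituting into the leaf_area equation gives leaf_area = 2*mulch_depth - 3.
N_uptake becomes 4*mulch_depth - 5.
Substituting into the root_mass equation gives root_mass = 4*mulch_depth - 8.
So yield = 8*mulch_depth - 16.
Solve 8*mulch_depth - 16 = -32: mulch_depth = (-32 + 16) / 8 = -2.

mulch_depth = -2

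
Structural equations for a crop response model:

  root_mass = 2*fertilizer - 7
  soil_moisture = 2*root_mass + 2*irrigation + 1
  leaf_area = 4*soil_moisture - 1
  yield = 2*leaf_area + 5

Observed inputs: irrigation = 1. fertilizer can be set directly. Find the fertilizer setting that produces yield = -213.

Substituting into the soil_moisture equation gives soil_moisture = 4*fertilizer - 11.
So leaf_area = 16*fertilizer - 45.
So yield = 32*fertilizer - 85.
Solve 32*fertilizer - 85 = -213: fertilizer = (-213 + 85) / 32 = -4.

fertilizer = -4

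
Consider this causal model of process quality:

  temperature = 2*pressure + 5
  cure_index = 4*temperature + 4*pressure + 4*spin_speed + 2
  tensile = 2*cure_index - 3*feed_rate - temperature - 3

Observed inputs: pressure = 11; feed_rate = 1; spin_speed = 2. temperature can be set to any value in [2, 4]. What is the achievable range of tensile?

Intervening on temperature fixes its value directly, overriding its dependence on pressure.
Substituting into the cure_index equation gives cure_index = 4*temperature + 54.
Substituting into the tensile equation gives tensile = 7*temperature + 102.
Linear in temperature, so extremes are at the endpoints: temperature = 2 gives tensile = 116; temperature = 4 gives tensile = 130.

116 to 130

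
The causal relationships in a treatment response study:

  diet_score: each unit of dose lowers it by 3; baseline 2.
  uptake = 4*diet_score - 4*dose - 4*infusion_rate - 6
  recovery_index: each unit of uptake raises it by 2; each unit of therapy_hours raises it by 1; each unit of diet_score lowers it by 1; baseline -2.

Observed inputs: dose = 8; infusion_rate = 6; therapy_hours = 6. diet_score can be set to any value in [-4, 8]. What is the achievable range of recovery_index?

-148 to -64

Intervening on diet_score fixes its value directly, overriding its dependence on dose.
Substituting into the uptake equation gives uptake = 4*diet_score - 62.
recovery_index becomes 7*diet_score - 120.
Linear in diet_score, so extremes are at the endpoints: diet_score = -4 gives recovery_index = -148; diet_score = 8 gives recovery_index = -64.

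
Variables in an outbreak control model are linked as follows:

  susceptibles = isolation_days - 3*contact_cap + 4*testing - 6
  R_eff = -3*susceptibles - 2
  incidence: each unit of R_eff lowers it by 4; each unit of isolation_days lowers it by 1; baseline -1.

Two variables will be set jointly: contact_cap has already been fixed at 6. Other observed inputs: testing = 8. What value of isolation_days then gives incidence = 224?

isolation_days = 11

With contact_cap held at 6:
Substituting into the susceptibles equation gives susceptibles = isolation_days + 8.
Substituting into the R_eff equation gives R_eff = -3*isolation_days - 26.
So incidence = 11*isolation_days + 103.
Solve 11*isolation_days + 103 = 224: isolation_days = (224 - 103) / 11 = 11.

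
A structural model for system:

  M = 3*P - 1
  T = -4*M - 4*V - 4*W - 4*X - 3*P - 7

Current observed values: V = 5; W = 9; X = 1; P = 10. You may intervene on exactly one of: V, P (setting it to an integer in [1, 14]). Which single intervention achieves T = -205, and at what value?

Intervening on V: with other inputs at their observed values, T = -4*V - 193. Solving for -205 gives V = 3, within [1, 14].
Intervening on P: T = -15*P - 63. Reaching -205 requires P = 142/15, not an integer.

set V = 3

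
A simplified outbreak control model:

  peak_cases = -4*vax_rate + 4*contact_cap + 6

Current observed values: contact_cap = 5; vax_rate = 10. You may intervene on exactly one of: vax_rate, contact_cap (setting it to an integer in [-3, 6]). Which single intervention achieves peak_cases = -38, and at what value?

Intervening on vax_rate: peak_cases = -4*vax_rate + 26. Reaching -38 requires vax_rate = 16, outside [-3, 6].
Intervening on contact_cap: with other inputs at their observed values, peak_cases = 4*contact_cap - 34. Solving for -38 gives contact_cap = -1, within [-3, 6].

set contact_cap = -1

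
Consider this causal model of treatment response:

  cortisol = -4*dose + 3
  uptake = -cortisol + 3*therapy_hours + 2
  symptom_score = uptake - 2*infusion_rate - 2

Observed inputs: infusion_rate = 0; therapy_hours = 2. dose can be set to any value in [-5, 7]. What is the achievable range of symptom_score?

-17 to 31

Substituting into the uptake equation gives uptake = 4*dose + 5.
So symptom_score = 4*dose + 3.
Linear in dose, so extremes are at the endpoints: dose = -5 gives symptom_score = -17; dose = 7 gives symptom_score = 31.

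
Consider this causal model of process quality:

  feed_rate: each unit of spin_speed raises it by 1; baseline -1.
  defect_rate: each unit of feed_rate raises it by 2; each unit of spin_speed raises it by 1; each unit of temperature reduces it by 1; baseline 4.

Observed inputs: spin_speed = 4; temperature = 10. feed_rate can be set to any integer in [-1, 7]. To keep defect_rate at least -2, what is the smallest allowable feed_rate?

Intervening on feed_rate fixes its value directly, overriding its dependence on spin_speed.
Substituting into the defect_rate equation gives defect_rate = 2*feed_rate - 2.
Require 2*feed_rate - 2 ≥ -2, so feed_rate ≥ 0.
The smallest integer in [-1, 7] satisfying this is 0.

feed_rate = 0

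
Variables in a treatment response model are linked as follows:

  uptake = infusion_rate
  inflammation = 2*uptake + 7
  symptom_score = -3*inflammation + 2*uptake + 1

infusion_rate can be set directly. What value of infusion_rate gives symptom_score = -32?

infusion_rate = 3

Substituting into the inflammation equation gives inflammation = 2*infusion_rate + 7.
Substituting into the symptom_score equation gives symptom_score = -4*infusion_rate - 20.
Solve -4*infusion_rate - 20 = -32: infusion_rate = (-32 + 20) / -4 = 3.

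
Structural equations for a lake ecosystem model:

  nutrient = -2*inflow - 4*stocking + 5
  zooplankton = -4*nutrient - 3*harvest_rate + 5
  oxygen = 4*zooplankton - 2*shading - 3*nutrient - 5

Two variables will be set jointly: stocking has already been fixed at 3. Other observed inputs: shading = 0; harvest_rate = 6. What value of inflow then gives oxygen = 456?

inflow = 10

With stocking held at 3:
Substituting into the nutrient equation gives nutrient = -2*inflow - 7.
zooplankton becomes 8*inflow + 15.
So oxygen = 38*inflow + 76.
Solve 38*inflow + 76 = 456: inflow = (456 - 76) / 38 = 10.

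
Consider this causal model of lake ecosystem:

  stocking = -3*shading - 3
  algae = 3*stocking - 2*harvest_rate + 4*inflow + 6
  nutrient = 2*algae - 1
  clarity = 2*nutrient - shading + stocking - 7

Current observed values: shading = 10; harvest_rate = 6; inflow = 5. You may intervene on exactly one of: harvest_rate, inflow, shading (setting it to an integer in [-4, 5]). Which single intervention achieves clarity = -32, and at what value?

Intervening on harvest_rate: clarity = -8*harvest_rate - 344. Reaching -32 requires harvest_rate = -39, outside [-4, 5].
Intervening on inflow: clarity = 16*inflow - 472. Reaching -32 requires inflow = 55/2, not an integer.
Intervening on shading: with other inputs at their observed values, clarity = -40*shading + 8. Solving for -32 gives shading = 1, within [-4, 5].

set shading = 1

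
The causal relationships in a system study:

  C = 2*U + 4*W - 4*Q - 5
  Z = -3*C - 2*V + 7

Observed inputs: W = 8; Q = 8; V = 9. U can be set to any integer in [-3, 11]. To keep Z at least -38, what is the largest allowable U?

U = 7

Substituting into the C equation gives C = 2*U - 5.
Substituting into the Z equation gives Z = -6*U + 4.
Require -6*U + 4 ≥ -38, so U ≤ 7.
The largest integer in [-3, 11] satisfying this is 7.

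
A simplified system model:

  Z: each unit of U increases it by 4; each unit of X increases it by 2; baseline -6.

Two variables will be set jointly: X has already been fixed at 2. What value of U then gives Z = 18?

U = 5

With X held at 2:
Substituting into the Z equation gives Z = 4*U - 2.
Solve 4*U - 2 = 18: U = (18 + 2) / 4 = 5.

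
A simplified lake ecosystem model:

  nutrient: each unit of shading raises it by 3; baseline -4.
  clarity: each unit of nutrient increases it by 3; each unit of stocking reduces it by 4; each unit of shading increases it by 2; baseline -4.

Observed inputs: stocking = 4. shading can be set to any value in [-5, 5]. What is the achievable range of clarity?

Substituting into the clarity equation gives clarity = 11*shading - 32.
Linear in shading, so extremes are at the endpoints: shading = -5 gives clarity = -87; shading = 5 gives clarity = 23.

-87 to 23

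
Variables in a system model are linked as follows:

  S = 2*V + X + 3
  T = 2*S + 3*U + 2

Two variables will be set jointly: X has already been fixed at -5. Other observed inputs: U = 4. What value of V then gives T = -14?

With X held at -5:
Substituting into the S equation gives S = 2*V - 2.
Substituting into the T equation gives T = 4*V + 10.
Solve 4*V + 10 = -14: V = (-14 - 10) / 4 = -6.

V = -6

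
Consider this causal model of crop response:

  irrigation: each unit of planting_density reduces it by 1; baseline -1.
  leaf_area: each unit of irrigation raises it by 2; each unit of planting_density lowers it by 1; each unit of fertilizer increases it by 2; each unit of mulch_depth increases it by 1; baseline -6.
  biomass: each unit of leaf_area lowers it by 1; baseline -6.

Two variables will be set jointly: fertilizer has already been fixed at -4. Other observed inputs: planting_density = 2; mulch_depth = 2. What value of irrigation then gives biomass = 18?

irrigation = -5

With fertilizer held at -4:
Intervening on irrigation fixes its value directly, overriding its dependence on planting_density.
Substituting into the leaf_area equation gives leaf_area = 2*irrigation - 14.
Substituting into the biomass equation gives biomass = -2*irrigation + 8.
Solve -2*irrigation + 8 = 18: irrigation = (18 - 8) / -2 = -5.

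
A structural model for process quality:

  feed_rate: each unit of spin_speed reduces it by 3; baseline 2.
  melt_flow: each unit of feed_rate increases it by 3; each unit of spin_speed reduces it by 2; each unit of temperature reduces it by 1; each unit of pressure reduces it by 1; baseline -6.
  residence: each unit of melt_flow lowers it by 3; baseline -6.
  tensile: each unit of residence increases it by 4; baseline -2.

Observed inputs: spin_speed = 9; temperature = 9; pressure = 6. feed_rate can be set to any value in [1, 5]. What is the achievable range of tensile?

262 to 406

Intervening on feed_rate fixes its value directly, overriding its dependence on spin_speed.
Substituting into the melt_flow equation gives melt_flow = 3*feed_rate - 39.
Substituting into the residence equation gives residence = -9*feed_rate + 111.
tensile becomes -36*feed_rate + 442.
Linear in feed_rate, so extremes are at the endpoints: feed_rate = 1 gives tensile = 406; feed_rate = 5 gives tensile = 262.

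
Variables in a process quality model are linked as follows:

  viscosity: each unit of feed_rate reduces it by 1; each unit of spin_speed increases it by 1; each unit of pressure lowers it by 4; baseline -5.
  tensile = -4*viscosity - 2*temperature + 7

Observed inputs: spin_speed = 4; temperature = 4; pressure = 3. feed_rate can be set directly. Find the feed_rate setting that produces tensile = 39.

Substituting into the viscosity equation gives viscosity = -feed_rate - 13.
tensile becomes 4*feed_rate + 51.
Solve 4*feed_rate + 51 = 39: feed_rate = (39 - 51) / 4 = -3.

feed_rate = -3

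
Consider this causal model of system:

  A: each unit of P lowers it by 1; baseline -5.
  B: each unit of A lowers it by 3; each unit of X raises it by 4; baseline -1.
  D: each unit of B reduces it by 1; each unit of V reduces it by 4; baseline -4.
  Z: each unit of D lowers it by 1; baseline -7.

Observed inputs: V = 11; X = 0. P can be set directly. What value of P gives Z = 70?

Substituting into the B equation gives B = 3*P + 14.
So D = -3*P - 62.
This gives Z = 3*P + 55.
Solve 3*P + 55 = 70: P = (70 - 55) / 3 = 5.

P = 5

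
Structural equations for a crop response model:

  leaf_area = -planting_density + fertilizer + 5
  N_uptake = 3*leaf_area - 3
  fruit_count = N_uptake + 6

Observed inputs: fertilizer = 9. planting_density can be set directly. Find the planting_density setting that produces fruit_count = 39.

planting_density = 2

Substituting into the leaf_area equation gives leaf_area = -planting_density + 14.
Substituting into the N_uptake equation gives N_uptake = -3*planting_density + 39.
fruit_count becomes -3*planting_density + 45.
Solve -3*planting_density + 45 = 39: planting_density = (39 - 45) / -3 = 2.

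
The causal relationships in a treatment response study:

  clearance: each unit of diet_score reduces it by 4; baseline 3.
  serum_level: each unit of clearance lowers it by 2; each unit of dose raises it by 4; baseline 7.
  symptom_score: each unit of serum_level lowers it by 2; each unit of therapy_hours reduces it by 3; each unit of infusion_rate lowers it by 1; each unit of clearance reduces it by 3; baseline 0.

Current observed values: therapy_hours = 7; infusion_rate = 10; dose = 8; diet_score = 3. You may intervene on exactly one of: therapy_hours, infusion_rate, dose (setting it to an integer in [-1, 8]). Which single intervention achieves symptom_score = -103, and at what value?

Intervening on therapy_hours: with other inputs at their observed values, symptom_score = -3*therapy_hours - 97. Solving for -103 gives therapy_hours = 2, within [-1, 8].
Intervening on infusion_rate: symptom_score = -infusion_rate - 108. Reaching -103 requires infusion_rate = -5, outside [-1, 8].
Intervening on dose: symptom_score = -8*dose - 54. Reaching -103 requires dose = 49/8, not an integer.

set therapy_hours = 2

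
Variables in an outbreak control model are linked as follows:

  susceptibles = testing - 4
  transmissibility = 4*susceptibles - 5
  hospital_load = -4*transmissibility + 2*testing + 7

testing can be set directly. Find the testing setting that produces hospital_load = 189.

testing = -7

Substituting into the transmissibility equation gives transmissibility = 4*testing - 21.
This gives hospital_load = -14*testing + 91.
Solve -14*testing + 91 = 189: testing = (189 - 91) / -14 = -7.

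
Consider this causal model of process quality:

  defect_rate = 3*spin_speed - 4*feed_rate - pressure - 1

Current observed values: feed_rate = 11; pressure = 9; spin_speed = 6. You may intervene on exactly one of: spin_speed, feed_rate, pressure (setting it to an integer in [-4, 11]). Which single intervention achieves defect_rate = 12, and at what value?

set feed_rate = -1

Intervening on spin_speed: defect_rate = 3*spin_speed - 54. Reaching 12 requires spin_speed = 22, outside [-4, 11].
Intervening on feed_rate: with other inputs at their observed values, defect_rate = -4*feed_rate + 8. Solving for 12 gives feed_rate = -1, within [-4, 11].
Intervening on pressure: defect_rate = -pressure - 27. Reaching 12 requires pressure = -39, outside [-4, 11].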